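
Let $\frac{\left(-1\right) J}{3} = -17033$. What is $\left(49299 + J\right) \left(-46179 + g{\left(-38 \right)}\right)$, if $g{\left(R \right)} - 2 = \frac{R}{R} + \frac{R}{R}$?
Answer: $-4635877650$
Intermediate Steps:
$J = 51099$ ($J = \left(-3\right) \left(-17033\right) = 51099$)
$g{\left(R \right)} = 4$ ($g{\left(R \right)} = 2 + \left(\frac{R}{R} + \frac{R}{R}\right) = 2 + \left(1 + 1\right) = 2 + 2 = 4$)
$\left(49299 + J\right) \left(-46179 + g{\left(-38 \right)}\right) = \left(49299 + 51099\right) \left(-46179 + 4\right) = 100398 \left(-46175\right) = -4635877650$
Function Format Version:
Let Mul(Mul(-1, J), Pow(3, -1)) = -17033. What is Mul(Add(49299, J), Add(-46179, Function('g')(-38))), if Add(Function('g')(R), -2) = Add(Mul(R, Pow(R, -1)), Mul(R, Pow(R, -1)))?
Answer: -4635877650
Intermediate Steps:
J = 51099 (J = Mul(-3, -17033) = 51099)
Function('g')(R) = 4 (Function('g')(R) = Add(2, Add(Mul(R, Pow(R, -1)), Mul(R, Pow(R, -1)))) = Add(2, Add(1, 1)) = Add(2, 2) = 4)
Mul(Add(49299, J), Add(-46179, Function('g')(-38))) = Mul(Add(49299, 51099), Add(-46179, 4)) = Mul(100398, -46175) = -4635877650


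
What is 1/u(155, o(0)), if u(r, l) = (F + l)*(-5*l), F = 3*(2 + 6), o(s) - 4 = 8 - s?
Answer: -1/2160 ≈ -0.00046296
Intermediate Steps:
o(s) = 12 - s (o(s) = 4 + (8 - s) = 12 - s)
F = 24 (F = 3*8 = 24)
u(r, l) = -5*l*(24 + l) (u(r, l) = (24 + l)*(-5*l) = -5*l*(24 + l))
1/u(155, o(0)) = 1/(-5*(12 - 1*0)*(24 + (12 - 1*0))) = 1/(-5*(12 + 0)*(24 + (12 + 0))) = 1/(-5*12*(24 + 12)) = 1/(-5*12*36) = 1/(-2160) = -1/2160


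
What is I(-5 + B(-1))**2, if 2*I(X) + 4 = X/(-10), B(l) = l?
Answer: 289/100 ≈ 2.8900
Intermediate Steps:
I(X) = -2 - X/20 (I(X) = -2 + (X/(-10))/2 = -2 + (X*(-1/10))/2 = -2 + (-X/10)/2 = -2 - X/20)
I(-5 + B(-1))**2 = (-2 - (-5 - 1)/20)**2 = (-2 - 1/20*(-6))**2 = (-2 + 3/10)**2 = (-17/10)**2 = 289/100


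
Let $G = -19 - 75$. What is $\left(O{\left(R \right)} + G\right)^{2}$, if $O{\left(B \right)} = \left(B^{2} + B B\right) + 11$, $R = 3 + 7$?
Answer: $13689$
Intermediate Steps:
$R = 10$
$O{\left(B \right)} = 11 + 2 B^{2}$ ($O{\left(B \right)} = \left(B^{2} + B^{2}\right) + 11 = 2 B^{2} + 11 = 11 + 2 B^{2}$)
$G = -94$
$\left(O{\left(R \right)} + G\right)^{2} = \left(\left(11 + 2 \cdot 10^{2}\right) - 94\right)^{2} = \left(\left(11 + 2 \cdot 100\right) - 94\right)^{2} = \left(\left(11 + 200\right) - 94\right)^{2} = \left(211 - 94\right)^{2} = 117^{2} = 13689$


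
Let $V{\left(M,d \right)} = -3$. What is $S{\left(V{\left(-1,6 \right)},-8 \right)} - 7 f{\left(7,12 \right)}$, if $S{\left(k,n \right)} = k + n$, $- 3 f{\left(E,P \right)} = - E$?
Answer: $- \frac{82}{3} \approx -27.333$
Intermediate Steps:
$f{\left(E,P \right)} = \frac{E}{3}$ ($f{\left(E,P \right)} = - \frac{\left(-1\right) E}{3} = \frac{E}{3}$)
$S{\left(V{\left(-1,6 \right)},-8 \right)} - 7 f{\left(7,12 \right)} = \left(-3 - 8\right) - 7 \cdot \frac{1}{3} \cdot 7 = -11 - \frac{49}{3} = - \frac{82}{3}$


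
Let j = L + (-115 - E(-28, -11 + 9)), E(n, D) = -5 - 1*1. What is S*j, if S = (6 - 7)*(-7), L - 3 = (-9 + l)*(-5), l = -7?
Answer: -182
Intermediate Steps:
E(n, D) = -6 (E(n, D) = -5 - 1 = -6)
L = 83 (L = 3 + (-9 - 7)*(-5) = 3 - 16*(-5) = 3 + 80 = 83)
j = -26 (j = 83 + (-115 - 1*(-6)) = 83 + (-115 + 6) = 83 - 109 = -26)
S = 7 (S = -1*(-7) = 7)
S*j = 7*(-26) = -182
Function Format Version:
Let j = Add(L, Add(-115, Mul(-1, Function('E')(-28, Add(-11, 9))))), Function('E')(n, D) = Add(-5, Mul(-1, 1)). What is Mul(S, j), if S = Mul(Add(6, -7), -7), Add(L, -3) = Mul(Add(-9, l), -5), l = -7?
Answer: -182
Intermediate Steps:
Function('E')(n, D) = -6 (Function('E')(n, D) = Add(-5, -1) = -6)
L = 83 (L = Add(3, Mul(Add(-9, -7), -5)) = Add(3, Mul(-16, -5)) = Add(3, 80) = 83)
j = -26 (j = Add(83, Add(-115, Mul(-1, -6))) = Add(83, Add(-115, 6)) = Add(83, -109) = -26)
S = 7 (S = Mul(-1, -7) = 7)
Mul(S, j) = Mul(7, -26) = -182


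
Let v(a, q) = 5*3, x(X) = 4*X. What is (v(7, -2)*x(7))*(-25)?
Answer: -10500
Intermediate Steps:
v(a, q) = 15
(v(7, -2)*x(7))*(-25) = (15*(4*7))*(-25) = (15*28)*(-25) = 420*(-25) = -10500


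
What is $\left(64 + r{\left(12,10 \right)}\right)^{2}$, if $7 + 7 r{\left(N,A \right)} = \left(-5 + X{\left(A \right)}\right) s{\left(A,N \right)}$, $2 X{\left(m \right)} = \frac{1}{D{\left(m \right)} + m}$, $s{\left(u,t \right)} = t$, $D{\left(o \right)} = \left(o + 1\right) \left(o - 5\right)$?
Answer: $\frac{613602441}{207025} \approx 2963.9$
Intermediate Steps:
$D{\left(o \right)} = \left(1 + o\right) \left(-5 + o\right)$
$X{\left(m \right)} = \frac{1}{2 \left(-5 + m^{2} - 3 m\right)}$ ($X{\left(m \right)} = \frac{1}{2 \left(\left(-5 + m^{2} - 4 m\right) + m\right)} = \frac{1}{2 \left(-5 + m^{2} - 3 m\right)}$)
$r{\left(N,A \right)} = -1 + \frac{N \left(-5 + \frac{1}{2 \left(-5 + A^{2} - 3 A\right)}\right)}{7}$ ($r{\left(N,A \right)} = -1 + \frac{\left(-5 + \frac{1}{2 \left(-5 + A^{2} - 3 A\right)}\right) N}{7} = -1 + \frac{N \left(-5 + \frac{1}{2 \left(-5 + A^{2} - 3 A\right)}\right)}{7}$)
$\left(64 + r{\left(12,10 \right)}\right)^{2} = \left(64 + \frac{\left(-1\right) 12 + 2 \left(-7 - 60\right) \left(5 - 10^{2} + 3 \cdot 10\right)}{14 \left(5 - 10^{2} + 3 \cdot 10\right)}\right)^{2} = \left(64 + \frac{-12 + 2 \left(-7 - 60\right) \left(5 - 100 + 30\right)}{14 \left(5 - 100 + 30\right)}\right)^{2} = \left(64 + \frac{-12 + 2 \left(-67\right) \left(5 - 100 + 30\right)}{14 \left(5 - 100 + 30\right)}\right)^{2} = \left(64 + \frac{-12 + 2 \left(-67\right) \left(-65\right)}{14 \left(-65\right)}\right)^{2} = \left(64 + \frac{1}{14} \left(- \frac{1}{65}\right) \left(-12 + 8710\right)\right)^{2} = \left(64 + \frac{1}{14} \left(- \frac{1}{65}\right) 8698\right)^{2} = \left(64 - \frac{4349}{455}\right)^{2} = \left(\frac{24771}{455}\right)^{2} = \frac{613602441}{207025}$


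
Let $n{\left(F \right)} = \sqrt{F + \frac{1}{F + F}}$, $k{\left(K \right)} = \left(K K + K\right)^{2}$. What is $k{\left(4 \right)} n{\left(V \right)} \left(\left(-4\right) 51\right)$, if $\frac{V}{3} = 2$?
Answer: $- 13600 \sqrt{219} \approx -2.0126 \cdot 10^{5}$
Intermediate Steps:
$V = 6$ ($V = 3 \cdot 2 = 6$)
$k{\left(K \right)} = \left(K + K^{2}\right)^{2}$ ($k{\left(K \right)} = \left(K^{2} + K\right)^{2} = \left(K + K^{2}\right)^{2}$)
$n{\left(F \right)} = \sqrt{F + \frac{1}{2 F}}$
$k{\left(4 \right)} n{\left(V \right)} \left(\left(-4\right) 51\right) = 4^{2} \left(1 + 4\right)^{2} \frac{\sqrt{\frac{2}{6} + 4 \cdot 6}}{2} \left(\left(-4\right) 51\right) = 16 \cdot 5^{2} \frac{\sqrt{2 \cdot \frac{1}{6} + 24}}{2} \left(-204\right) = 16 \cdot 25 \frac{\sqrt{\frac{1}{3} + 24}}{2} \left(-204\right) = 400 \frac{\sqrt{\frac{73}{3}}}{2} \left(-204\right) = 400 \frac{\frac{1}{3} \sqrt{219}}{2} \left(-204\right) = 400 \frac{\sqrt{219}}{6} \left(-204\right) = \frac{200 \sqrt{219}}{3} \left(-204\right) = - 13600 \sqrt{219}$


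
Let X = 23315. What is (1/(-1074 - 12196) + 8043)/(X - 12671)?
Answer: 106730609/141245880 ≈ 0.75564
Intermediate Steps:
(1/(-1074 - 12196) + 8043)/(X - 12671) = (1/(-1074 - 12196) + 8043)/(23315 - 12671) = (1/(-13270) + 8043)/10644 = (-1/13270 + 8043)*(1/10644) = (106730609/13270)*(1/10644) = 106730609/141245880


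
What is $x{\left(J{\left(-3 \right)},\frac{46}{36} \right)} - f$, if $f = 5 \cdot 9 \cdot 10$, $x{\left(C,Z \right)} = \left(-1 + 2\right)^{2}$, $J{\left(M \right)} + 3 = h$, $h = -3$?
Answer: $-449$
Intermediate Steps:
$J{\left(M \right)} = -6$ ($J{\left(M \right)} = -3 - 3 = -6$)
$x{\left(C,Z \right)} = 1$ ($x{\left(C,Z \right)} = 1^{2} = 1$)
$f = 450$ ($f = 45 \cdot 10 = 450$)
$x{\left(J{\left(-3 \right)},\frac{46}{36} \right)} - f = 1 - 450 = -449$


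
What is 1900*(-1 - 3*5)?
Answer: -30400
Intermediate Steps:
1900*(-1 - 3*5) = 1900*(-1 - 15) = 1900*(-16) = -30400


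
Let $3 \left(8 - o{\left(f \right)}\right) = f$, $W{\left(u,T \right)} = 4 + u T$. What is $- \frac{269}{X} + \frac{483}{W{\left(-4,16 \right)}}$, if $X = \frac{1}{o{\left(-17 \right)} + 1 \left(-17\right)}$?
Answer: $\frac{53317}{60} \approx 888.62$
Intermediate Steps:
$W{\left(u,T \right)} = 4 + T u$
$o{\left(f \right)} = 8 - \frac{f}{3}$
$X = - \frac{3}{10}$ ($X = \frac{1}{\left(8 - - \frac{17}{3}\right) + 1 \left(-17\right)} = \frac{1}{\left(8 + \frac{17}{3}\right) - 17} = \frac{1}{\frac{41}{3} - 17} = \frac{1}{- \frac{10}{3}} = - \frac{3}{10} \approx -0.3$)
$- \frac{269}{X} + \frac{483}{W{\left(-4,16 \right)}} = - \frac{269}{- \frac{3}{10}} + \frac{483}{4 + 16 \left(-4\right)} = \left(-269\right) \left(- \frac{10}{3}\right) + \frac{483}{4 - 64} = \frac{2690}{3} + \frac{483}{-60} = \frac{2690}{3} + 483 \left(- \frac{1}{60}\right) = \frac{2690}{3} - \frac{161}{20} = \frac{53317}{60}$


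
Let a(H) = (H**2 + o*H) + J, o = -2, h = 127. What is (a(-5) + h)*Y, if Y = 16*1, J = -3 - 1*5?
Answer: 2464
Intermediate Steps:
J = -8 (J = -3 - 5 = -8)
Y = 16
a(H) = -8 + H**2 - 2*H (a(H) = (H**2 - 2*H) - 8 = -8 + H**2 - 2*H)
(a(-5) + h)*Y = ((-8 + (-5)**2 - 2*(-5)) + 127)*16 = ((-8 + 25 + 10) + 127)*16 = (27 + 127)*16 = 154*16 = 2464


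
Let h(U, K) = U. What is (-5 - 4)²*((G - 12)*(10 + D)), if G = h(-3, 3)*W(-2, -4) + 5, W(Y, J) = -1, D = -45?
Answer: 11340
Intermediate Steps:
G = 8 (G = -3*(-1) + 5 = 3 + 5 = 8)
(-5 - 4)²*((G - 12)*(10 + D)) = (-5 - 4)²*((8 - 12)*(10 - 45)) = (-9)²*(-4*(-35)) = 81*140 = 11340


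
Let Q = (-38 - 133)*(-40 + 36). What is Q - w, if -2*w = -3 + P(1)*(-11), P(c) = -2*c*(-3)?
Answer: 1299/2 ≈ 649.50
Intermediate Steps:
P(c) = 6*c
Q = 684 (Q = -171*(-4) = 684)
w = 69/2 (w = -(-3 + (6*1)*(-11))/2 = -(-3 + 6*(-11))/2 = -(-3 - 66)/2 = -½*(-69) = 69/2 ≈ 34.500)
Q - w = 684 - 1*69/2 = 684 - 69/2 = 1299/2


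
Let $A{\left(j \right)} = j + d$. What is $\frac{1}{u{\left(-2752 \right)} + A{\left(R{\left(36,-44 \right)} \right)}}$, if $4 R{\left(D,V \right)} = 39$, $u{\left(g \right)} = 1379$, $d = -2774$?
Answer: $- \frac{4}{5541} \approx -0.00072189$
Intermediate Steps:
$R{\left(D,V \right)} = \frac{39}{4}$ ($R{\left(D,V \right)} = \frac{1}{4} \cdot 39 = \frac{39}{4}$)
$A{\left(j \right)} = -2774 + j$ ($A{\left(j \right)} = j - 2774 = -2774 + j$)
$\frac{1}{u{\left(-2752 \right)} + A{\left(R{\left(36,-44 \right)} \right)}} = \frac{1}{1379 + \left(-2774 + \frac{39}{4}\right)} = \frac{1}{1379 - \frac{11057}{4}} = \frac{1}{- \frac{5541}{4}} = - \frac{4}{5541}$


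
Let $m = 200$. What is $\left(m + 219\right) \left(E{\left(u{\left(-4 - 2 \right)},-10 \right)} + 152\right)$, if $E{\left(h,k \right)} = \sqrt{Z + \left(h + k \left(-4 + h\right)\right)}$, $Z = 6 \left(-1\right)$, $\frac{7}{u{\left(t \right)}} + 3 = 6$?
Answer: $63688 + 419 \sqrt{13} \approx 65199.0$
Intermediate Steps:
$u{\left(t \right)} = \frac{7}{3}$ ($u{\left(t \right)} = \frac{7}{-3 + 6} = \frac{7}{3}$)
$Z = -6$
$E{\left(h,k \right)} = \sqrt{-6 + h + k \left(-4 + h\right)}$ ($E{\left(h,k \right)} = \sqrt{-6 + \left(h + k \left(-4 + h\right)\right)} = \sqrt{-6 + h + k \left(-4 + h\right)}$)
$\left(m + 219\right) \left(E{\left(u{\left(-4 - 2 \right)},-10 \right)} + 152\right) = \left(200 + 219\right) \left(\sqrt{-6 + \frac{7}{3} - -40 + \frac{7}{3} \left(-10\right)} + 152\right) = 419 \left(\sqrt{-6 + \frac{7}{3} + 40 - \frac{70}{3}} + 152\right) = 419 \left(\sqrt{13} + 152\right) = 419 \left(152 + \sqrt{13}\right) = 63688 + 419 \sqrt{13}$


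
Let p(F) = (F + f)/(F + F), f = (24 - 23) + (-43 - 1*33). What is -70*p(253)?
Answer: -6230/253 ≈ -24.625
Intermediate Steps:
f = -75 (f = 1 + (-43 - 33) = 1 - 76 = -75)
p(F) = (-75 + F)/(2*F) (p(F) = (F - 75)/(F + F) = (-75 + F)/((2*F)) = (-75 + F)*(1/(2*F)) = (-75 + F)/(2*F))
-70*p(253) = -35*(-75 + 253)/253 = -35*178/253 = -70*89/253 = -6230/253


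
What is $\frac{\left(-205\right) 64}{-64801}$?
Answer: $\frac{13120}{64801} \approx 0.20247$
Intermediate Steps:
$\frac{\left(-205\right) 64}{-64801} = \left(-13120\right) \left(- \frac{1}{64801}\right) = \frac{13120}{64801}$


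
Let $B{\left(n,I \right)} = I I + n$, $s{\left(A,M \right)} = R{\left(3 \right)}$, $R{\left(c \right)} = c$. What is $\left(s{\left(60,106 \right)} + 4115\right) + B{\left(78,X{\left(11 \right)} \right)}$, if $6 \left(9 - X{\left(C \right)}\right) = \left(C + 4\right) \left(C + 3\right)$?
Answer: $4872$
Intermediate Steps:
$s{\left(A,M \right)} = 3$
$X{\left(C \right)} = 9 - \frac{\left(3 + C\right) \left(4 + C\right)}{6}$ ($X{\left(C \right)} = 9 - \frac{\left(C + 4\right) \left(C + 3\right)}{6} = 9 - \frac{\left(4 + C\right) \left(3 + C\right)}{6} = 9 - \frac{\left(3 + C\right) \left(4 + C\right)}{6}$)
$B{\left(n,I \right)} = n + I^{2}$ ($B{\left(n,I \right)} = I^{2} + n = n + I^{2}$)
$\left(s{\left(60,106 \right)} + 4115\right) + B{\left(78,X{\left(11 \right)} \right)} = \left(3 + 4115\right) + \left(78 + \left(7 - \frac{77}{6} - \frac{11^{2}}{6}\right)^{2}\right) = 4118 + \left(78 + \left(7 - \frac{77}{6} - \frac{121}{6}\right)^{2}\right) = 4118 + \left(78 + \left(-26\right)^{2}\right) = 4118 + \left(78 + 676\right) = 4118 + 754 = 4872$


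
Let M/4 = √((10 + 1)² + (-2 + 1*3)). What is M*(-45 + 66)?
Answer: 84*√122 ≈ 927.81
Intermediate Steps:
M = 4*√122 (M = 4*√((10 + 1)² + (-2 + 1*3)) = 4*√(11² + (-2 + 3)) = 4*√(121 + 1) = 4*√122 ≈ 44.181)
M*(-45 + 66) = (4*√122)*(-45 + 66) = (4*√122)*21 = 84*√122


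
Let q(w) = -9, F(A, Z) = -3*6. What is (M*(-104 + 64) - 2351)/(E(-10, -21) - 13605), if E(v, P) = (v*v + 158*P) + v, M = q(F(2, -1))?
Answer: 11/93 ≈ 0.11828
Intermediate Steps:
F(A, Z) = -18
M = -9
E(v, P) = v + v² + 158*P (E(v, P) = (v² + 158*P) + v = v + v² + 158*P)
(M*(-104 + 64) - 2351)/(E(-10, -21) - 13605) = (-9*(-104 + 64) - 2351)/((-10 + (-10)² + 158*(-21)) - 13605) = (-9*(-40) - 2351)/((-10 + 100 - 3318) - 13605) = (360 - 2351)/(-3228 - 13605) = -1991/(-16833) = -1991*(-1/16833) = 11/93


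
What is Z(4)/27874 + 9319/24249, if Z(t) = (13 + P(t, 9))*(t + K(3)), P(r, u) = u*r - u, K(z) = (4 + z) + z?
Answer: 19524089/48279759 ≈ 0.40440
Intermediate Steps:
K(z) = 4 + 2*z
P(r, u) = -u + r*u (P(r, u) = r*u - u = -u + r*u)
Z(t) = (4 + 9*t)*(10 + t) (Z(t) = (13 + 9*(-1 + t))*(t + (4 + 2*3)) = (13 + (-9 + 9*t))*(t + (4 + 6)) = (4 + 9*t)*(t + 10) = (4 + 9*t)*(10 + t))
Z(4)/27874 + 9319/24249 = (40 + 9*4² + 94*4)/27874 + 9319/24249 = (40 + 9*16 + 376)*(1/27874) + 9319*(1/24249) = (40 + 144 + 376)*(1/27874) + 9319/24249 = 560*(1/27874) + 9319/24249 = 40/1991 + 9319/24249 = 19524089/48279759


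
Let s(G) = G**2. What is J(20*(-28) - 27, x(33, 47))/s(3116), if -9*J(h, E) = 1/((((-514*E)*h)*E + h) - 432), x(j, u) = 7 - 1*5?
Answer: -1/105373589813712 ≈ -9.4900e-15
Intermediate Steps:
x(j, u) = 2 (x(j, u) = 7 - 5 = 2)
J(h, E) = -1/(9*(-432 + h - 514*h*E**2)) (J(h, E) = -1/(9*((((-514*E)*h)*E + h) - 432)) = -1/(9*(((-514*E*h)*E + h) - 432)) = -1/(9*((-514*h*E**2 + h) - 432)) = -1/(9*((h - 514*h*E**2) - 432)) = -1/(9*(-432 + h - 514*h*E**2)))
J(20*(-28) - 27, x(33, 47))/s(3116) = (1/(9*(432 - (20*(-28) - 27) + 514*(20*(-28) - 27)*2**2)))/(3116**2) = (1/(9*(432 - (-560 - 27) + 514*(-560 - 27)*4)))/9709456 = (1/(9*(432 - 1*(-587) + 514*(-587)*4)))*(1/9709456) = (1/(9*(432 + 587 - 1206872)))*(1/9709456) = ((1/9)/(-1205853))*(1/9709456) = ((1/9)*(-1/1205853))*(1/9709456) = -1/10852677*1/9709456 = -1/105373589813712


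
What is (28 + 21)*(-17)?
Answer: -833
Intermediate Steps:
(28 + 21)*(-17) = 49*(-17) = -833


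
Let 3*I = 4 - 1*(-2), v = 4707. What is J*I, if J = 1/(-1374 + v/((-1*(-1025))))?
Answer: -2050/1403643 ≈ -0.0014605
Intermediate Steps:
I = 2 (I = (4 - 1*(-2))/3 = (4 + 2)/3 = (⅓)*6 = 2)
J = -1025/1403643 (J = 1/(-1374 + 4707/((-1*(-1025)))) = 1/(-1374 + 4707/1025) = 1/(-1403643/1025) = -1025/1403643 ≈ -0.00073024)
J*I = -1025/1403643*2 = -2050/1403643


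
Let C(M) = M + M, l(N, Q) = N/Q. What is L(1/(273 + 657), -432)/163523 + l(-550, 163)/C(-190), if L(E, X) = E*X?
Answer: 1393587607/156993526610 ≈ 0.0088767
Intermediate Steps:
C(M) = 2*M
L(1/(273 + 657), -432)/163523 + l(-550, 163)/C(-190) = (-432/(273 + 657))/163523 + (-550/163)/((2*(-190))) = (-432/930)*(1/163523) - 550*1/163/(-380) = ((1/930)*(-432))*(1/163523) - 550/163*(-1/380) = -72/155*1/163523 + 55/6194 = -72/25346065 + 55/6194 = 1393587607/156993526610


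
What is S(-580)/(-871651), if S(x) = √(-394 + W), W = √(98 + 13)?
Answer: -I*√(394 - √111)/871651 ≈ -2.2466e-5*I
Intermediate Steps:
W = √111 ≈ 10.536
S(x) = √(-394 + √111)
S(-580)/(-871651) = √(-394 + √111)/(-871651) = √(-394 + √111)*(-1/871651) = -√(-394 + √111)/871651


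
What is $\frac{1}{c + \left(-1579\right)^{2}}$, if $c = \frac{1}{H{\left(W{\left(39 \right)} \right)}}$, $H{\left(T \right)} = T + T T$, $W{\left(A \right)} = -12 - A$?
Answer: $\frac{2550}{6357764551} \approx 4.0108 \cdot 10^{-7}$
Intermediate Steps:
$H{\left(T \right)} = T + T^{2}$
$c = \frac{1}{2550}$ ($c = \frac{1}{\left(-12 - 39\right) \left(1 - 51\right)} = \frac{1}{\left(-51\right) \left(1 - 51\right)} = \frac{1}{\left(-51\right) \left(-50\right)} = \frac{1}{2550} \approx 0.00039216$)
$\frac{1}{c + \left(-1579\right)^{2}} = \frac{1}{\frac{1}{2550} + \left(-1579\right)^{2}} = \frac{1}{\frac{1}{2550} + 2493241} = \frac{1}{\frac{6357764551}{2550}} = \frac{2550}{6357764551}$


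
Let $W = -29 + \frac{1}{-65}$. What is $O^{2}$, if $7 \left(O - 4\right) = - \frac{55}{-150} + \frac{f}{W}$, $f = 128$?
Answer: $\frac{459267802249}{39215880900} \approx 11.711$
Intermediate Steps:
$W = - \frac{1886}{65}$ ($W = -29 - \frac{1}{65} = - \frac{1886}{65} \approx -29.015$)
$O = \frac{677693}{198030}$ ($O = 4 + \frac{- \frac{55}{-150} + \frac{128}{- \frac{1886}{65}}}{7} = 4 + \frac{\left(-55\right) \left(- \frac{1}{150}\right) + 128 \left(- \frac{65}{1886}\right)}{7} = 4 + \frac{\frac{11}{30} - \frac{4160}{943}}{7} = 4 + \frac{1}{7} \left(- \frac{114427}{28290}\right) = 4 - \frac{114427}{198030} = \frac{677693}{198030} \approx 3.4222$)
$O^{2} = \left(\frac{677693}{198030}\right)^{2} = \frac{459267802249}{39215880900}$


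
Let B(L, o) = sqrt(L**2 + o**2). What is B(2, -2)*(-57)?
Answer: -114*sqrt(2) ≈ -161.22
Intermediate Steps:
B(2, -2)*(-57) = sqrt(2**2 + (-2)**2)*(-57) = sqrt(4 + 4)*(-57) = sqrt(8)*(-57) = (2*sqrt(2))*(-57) = -114*sqrt(2)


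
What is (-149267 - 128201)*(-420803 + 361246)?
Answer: 16525161676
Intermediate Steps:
(-149267 - 128201)*(-420803 + 361246) = -277468*(-59557) = 16525161676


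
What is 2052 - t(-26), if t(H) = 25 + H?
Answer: 2053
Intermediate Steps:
2052 - t(-26) = 2052 - (25 - 26) = 2052 - 1*(-1) = 2052 + 1 = 2053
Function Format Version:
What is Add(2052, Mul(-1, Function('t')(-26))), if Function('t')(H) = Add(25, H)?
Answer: 2053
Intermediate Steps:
Add(2052, Mul(-1, Function('t')(-26))) = Add(2052, Mul(-1, Add(25, -26))) = Add(2052, Mul(-1, -1)) = Add(2052, 1) = 2053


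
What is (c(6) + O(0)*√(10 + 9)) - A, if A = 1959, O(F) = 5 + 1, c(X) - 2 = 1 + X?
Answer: -1950 + 6*√19 ≈ -1923.8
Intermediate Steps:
c(X) = 3 + X (c(X) = 2 + (1 + X) = 3 + X)
O(F) = 6
(c(6) + O(0)*√(10 + 9)) - A = ((3 + 6) + 6*√(10 + 9)) - 1*1959 = (9 + 6*√19) - 1959 = -1950 + 6*√19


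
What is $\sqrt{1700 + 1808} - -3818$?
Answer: $3818 + 2 \sqrt{877} \approx 3877.2$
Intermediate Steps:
$\sqrt{1700 + 1808} - -3818 = \sqrt{3508} + 3818 = 2 \sqrt{877} + 3818 = 3818 + 2 \sqrt{877}$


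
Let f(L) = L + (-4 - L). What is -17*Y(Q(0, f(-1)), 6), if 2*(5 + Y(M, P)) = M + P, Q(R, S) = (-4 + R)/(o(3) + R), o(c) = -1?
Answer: 0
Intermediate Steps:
f(L) = -4
Q(R, S) = (-4 + R)/(-1 + R)
Y(M, P) = -5 + M/2 + P/2 (Y(M, P) = -5 + (M + P)/2 = -5 + (M/2 + P/2) = -5 + M/2 + P/2)
-17*Y(Q(0, f(-1)), 6) = -17*(-5 + ((-4 + 0)/(-1 + 0))/2 + (1/2)*6) = -17*(-5 + (-4/(-1))/2 + 3) = -17*(-5 + (-1*(-4))/2 + 3) = -17*(-5 + (1/2)*4 + 3) = -17*(-5 + 2 + 3) = -17*0 = 0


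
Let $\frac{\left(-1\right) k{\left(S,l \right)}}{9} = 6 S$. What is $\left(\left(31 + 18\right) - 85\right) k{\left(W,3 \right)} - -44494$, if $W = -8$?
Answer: $28942$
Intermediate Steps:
$k{\left(S,l \right)} = - 54 S$ ($k{\left(S,l \right)} = - 9 \cdot 6 S = - 54 S$)
$\left(\left(31 + 18\right) - 85\right) k{\left(W,3 \right)} - -44494 = \left(\left(31 + 18\right) - 85\right) \left(\left(-54\right) \left(-8\right)\right) - -44494 = \left(49 - 85\right) 432 + 44494 = \left(-36\right) 432 + 44494 = -15552 + 44494 = 28942$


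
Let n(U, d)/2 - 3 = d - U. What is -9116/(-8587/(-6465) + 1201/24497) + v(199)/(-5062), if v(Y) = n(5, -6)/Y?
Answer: -181790413343055947/27465096257119 ≈ -6619.0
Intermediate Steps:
n(U, d) = 6 - 2*U + 2*d (n(U, d) = 6 + 2*(d - U) = 6 + (-2*U + 2*d) = 6 - 2*U + 2*d)
v(Y) = -16/Y (v(Y) = (6 - 2*5 + 2*(-6))/Y = (6 - 10 - 12)/Y = -16/Y)
-9116/(-8587/(-6465) + 1201/24497) + v(199)/(-5062) = -9116/(-8587/(-6465) + 1201/24497) - 16/199/(-5062) = -9116/(-8587*(-1/6465) + 1201*(1/24497)) - 16*1/199*(-1/5062) = -9116/(8587/6465 + 1201/24497) - 16/199*(-1/5062) = -9116/218120204/158373105 + 8/503669 = -9116*158373105/218120204 + 8/503669 = -360932306295/54530051 + 8/503669 = -181790413343055947/27465096257119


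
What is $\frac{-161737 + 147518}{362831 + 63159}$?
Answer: $- \frac{14219}{425990} \approx -0.033379$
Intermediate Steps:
$\frac{-161737 + 147518}{362831 + 63159} = - \frac{14219}{425990}$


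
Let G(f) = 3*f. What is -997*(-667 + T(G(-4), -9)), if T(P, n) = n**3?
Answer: 1391812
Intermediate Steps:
-997*(-667 + T(G(-4), -9)) = -997*(-667 + (-9)**3) = -997*(-667 - 729) = -997*(-1396) = 1391812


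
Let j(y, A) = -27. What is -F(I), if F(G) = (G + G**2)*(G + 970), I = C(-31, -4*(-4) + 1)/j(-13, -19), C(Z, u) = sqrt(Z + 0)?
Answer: 30101/729 + 707099*I*sqrt(31)/19683 ≈ 41.291 + 200.02*I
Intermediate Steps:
C(Z, u) = sqrt(Z)
I = -I*sqrt(31)/27 (I = sqrt(-31)/(-27) = (I*sqrt(31))*(-1/27) = -I*sqrt(31)/27 ≈ -0.20621*I)
F(G) = (970 + G)*(G + G**2) (F(G) = (G + G**2)*(970 + G) = (970 + G)*(G + G**2))
-F(I) = -(-I*sqrt(31)/27)*(970 + (-I*sqrt(31)/27)**2 + 971*(-I*sqrt(31)/27)) = -(-I*sqrt(31)/27)*(970 - 31/729 - 971*I*sqrt(31)/27) = -(-I*sqrt(31)/27)*(707099/729 - 971*I*sqrt(31)/27) = -(-1)*I*sqrt(31)*(707099/729 - 971*I*sqrt(31)/27)/27 = I*sqrt(31)*(707099/729 - 971*I*sqrt(31)/27)/27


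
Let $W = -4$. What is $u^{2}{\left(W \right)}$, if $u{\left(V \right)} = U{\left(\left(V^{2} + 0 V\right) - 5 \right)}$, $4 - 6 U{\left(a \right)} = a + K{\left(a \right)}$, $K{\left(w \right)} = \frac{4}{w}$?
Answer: $\frac{729}{484} \approx 1.5062$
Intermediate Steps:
$U{\left(a \right)} = \frac{2}{3} - \frac{2}{3 a} - \frac{a}{6}$ ($U{\left(a \right)} = \frac{2}{3} - \frac{a + \frac{4}{a}}{6} = \frac{2}{3} - \left(\frac{a}{6} + \frac{2}{3 a}\right) = \frac{2}{3} - \frac{2}{3 a} - \frac{a}{6}$)
$u{\left(V \right)} = \frac{-4 + \left(-5 + V^{2}\right) \left(9 - V^{2}\right)}{6 \left(-5 + V^{2}\right)}$ ($u{\left(V \right)} = \frac{-4 + \left(\left(V^{2} + 0 V\right) - 5\right) \left(4 - \left(\left(V^{2} + 0 V\right) - 5\right)\right)}{6 \left(\left(V^{2} + 0 V\right) - 5\right)} = \frac{-4 + \left(\left(V^{2} + 0\right) - 5\right) \left(4 - \left(\left(V^{2} + 0\right) - 5\right)\right)}{6 \left(\left(V^{2} + 0\right) - 5\right)} = \frac{-4 + \left(V^{2} - 5\right) \left(4 - \left(V^{2} - 5\right)\right)}{6 \left(V^{2} - 5\right)} = \frac{-4 + \left(-5 + V^{2}\right) \left(4 - \left(-5 + V^{2}\right)\right)}{6 \left(-5 + V^{2}\right)} = \frac{-4 + \left(-5 + V^{2}\right) \left(9 - V^{2}\right)}{6 \left(-5 + V^{2}\right)}$)
$u^{2}{\left(W \right)} = \left(\frac{-49 - \left(-4\right)^{4} + 14 \left(-4\right)^{2}}{6 \left(-5 + \left(-4\right)^{2}\right)}\right)^{2} = \left(\frac{-49 - 256 + 14 \cdot 16}{6 \left(-5 + 16\right)}\right)^{2} = \left(\frac{-49 - 256 + 224}{6 \cdot 11}\right)^{2} = \left(\frac{1}{6} \cdot \frac{1}{11} \left(-81\right)\right)^{2} = \left(- \frac{27}{22}\right)^{2} = \frac{729}{484}$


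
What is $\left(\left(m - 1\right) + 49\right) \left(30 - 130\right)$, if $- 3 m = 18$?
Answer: $-4200$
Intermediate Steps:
$m = -6$ ($m = \left(- \frac{1}{3}\right) 18 = -6$)
$\left(\left(m - 1\right) + 49\right) \left(30 - 130\right) = \left(\left(-6 - 1\right) + 49\right) \left(30 - 130\right) = \left(-7 + 49\right) \left(-100\right) = 42 \left(-100\right) = -4200$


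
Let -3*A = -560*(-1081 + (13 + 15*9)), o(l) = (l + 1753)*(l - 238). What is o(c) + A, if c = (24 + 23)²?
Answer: 7634942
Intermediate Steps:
c = 2209 (c = 47² = 2209)
o(l) = (-238 + l)*(1753 + l) (o(l) = (1753 + l)*(-238 + l) = (-238 + l)*(1753 + l))
A = -174160 (A = -(-560)*(-1081 + (13 + 15*9))/3 = -(-560)*(-1081 + (13 + 135))/3 = -(-560)*(-1081 + 148)/3 = -(-560)*(-933)/3 = -⅓*522480 = -174160)
o(c) + A = (-417214 + 2209² + 1515*2209) - 174160 = (-417214 + 4879681 + 3346635) - 174160 = 7809102 - 174160 = 7634942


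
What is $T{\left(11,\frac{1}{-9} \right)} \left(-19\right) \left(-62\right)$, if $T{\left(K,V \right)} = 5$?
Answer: $5890$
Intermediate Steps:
$T{\left(11,\frac{1}{-9} \right)} \left(-19\right) \left(-62\right) = 5 \left(-19\right) \left(-62\right) = \left(-95\right) \left(-62\right) = 5890$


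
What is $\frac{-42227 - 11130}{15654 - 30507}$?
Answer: $\frac{53357}{14853} \approx 3.5923$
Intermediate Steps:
$\frac{-42227 - 11130}{15654 - 30507} = - \frac{53357}{-14853} = \left(-53357\right) \left(- \frac{1}{14853}\right) = \frac{53357}{14853}$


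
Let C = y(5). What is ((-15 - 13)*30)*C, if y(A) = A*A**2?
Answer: -105000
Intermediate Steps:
y(A) = A**3
C = 125 (C = 5**3 = 125)
((-15 - 13)*30)*C = ((-15 - 13)*30)*125 = -28*30*125 = -840*125 = -105000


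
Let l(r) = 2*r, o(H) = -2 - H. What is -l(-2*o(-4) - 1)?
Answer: 10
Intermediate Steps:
-l(-2*o(-4) - 1) = -2*(-2*(-2 - 1*(-4)) - 1) = -2*(-2*(-2 + 4) - 1) = -2*(-2*2 - 1) = -2*(-4 - 1) = -2*(-5) = -1*(-10) = 10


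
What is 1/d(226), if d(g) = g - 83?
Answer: 1/143 ≈ 0.0069930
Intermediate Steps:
d(g) = -83 + g
1/d(226) = 1/(-83 + 226) = 1/143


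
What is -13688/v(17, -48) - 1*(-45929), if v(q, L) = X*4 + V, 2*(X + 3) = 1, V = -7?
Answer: 794481/17 ≈ 46734.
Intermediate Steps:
X = -5/2 (X = -3 + (1/2)*1 = -3 + 1/2 = -5/2 ≈ -2.5000)
v(q, L) = -17 (v(q, L) = -5/2*4 - 7 = -10 - 7 = -17)
-13688/v(17, -48) - 1*(-45929) = -13688/(-17) - 1*(-45929) = -13688*(-1/17) + 45929 = 13688/17 + 45929 = 794481/17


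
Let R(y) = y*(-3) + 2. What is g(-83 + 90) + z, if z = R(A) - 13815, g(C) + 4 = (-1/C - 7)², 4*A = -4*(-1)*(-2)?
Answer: -674239/49 ≈ -13760.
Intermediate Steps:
A = -2 (A = (-4*(-1)*(-2))/4 = (4*(-2))/4 = (¼)*(-8) = -2)
g(C) = -4 + (-7 - 1/C)² (g(C) = -4 + (-1/C - 7)² = -4 + (-7 - 1/C)²)
R(y) = 2 - 3*y (R(y) = -3*y + 2 = 2 - 3*y)
z = -13807 (z = (2 - 3*(-2)) - 13815 = (2 + 6) - 13815 = 8 - 13815 = -13807)
g(-83 + 90) + z = (45 + (-83 + 90)⁻² + 14/(-83 + 90)) - 13807 = (45 + 7⁻² + 14/7) - 13807 = (45 + 1/49 + 14*(⅐)) - 13807 = (45 + 1/49 + 2) - 13807 = 2304/49 - 13807 = -674239/49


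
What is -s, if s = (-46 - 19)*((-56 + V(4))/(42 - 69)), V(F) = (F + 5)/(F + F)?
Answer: 28535/216 ≈ 132.11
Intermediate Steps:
V(F) = (5 + F)/(2*F) (V(F) = (5 + F)/((2*F)) = (5 + F)*(1/(2*F)) = (5 + F)/(2*F))
s = -28535/216 (s = (-46 - 19)*((-56 + (½)*(5 + 4)/4)/(42 - 69)) = -65*(-56 + (½)*(¼)*9)/(-27) = -65*(-56 + 9/8)*(-1)/27 = -(-28535)*(-1)/(8*27) = -65*439/216 = -28535/216 ≈ -132.11)
-s = -1*(-28535/216) = 28535/216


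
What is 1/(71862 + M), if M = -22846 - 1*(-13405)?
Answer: 1/62421 ≈ 1.6020e-5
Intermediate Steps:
M = -9441 (M = -22846 + 13405 = -9441)
1/(71862 + M) = 1/(71862 - 9441) = 1/62421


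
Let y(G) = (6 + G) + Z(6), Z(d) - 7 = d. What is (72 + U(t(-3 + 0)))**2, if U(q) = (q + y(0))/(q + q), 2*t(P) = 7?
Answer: 1108809/196 ≈ 5657.2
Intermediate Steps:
Z(d) = 7 + d
t(P) = 7/2 (t(P) = (1/2)*7 = 7/2)
y(G) = 19 + G (y(G) = (6 + G) + (7 + 6) = (6 + G) + 13 = 19 + G)
U(q) = (19 + q)/(2*q) (U(q) = (q + (19 + 0))/(q + q) = (q + 19)/((2*q)) = (19 + q)*(1/(2*q)) = (19 + q)/(2*q))
(72 + U(t(-3 + 0)))**2 = (72 + (19 + 7/2)/(2*(7/2)))**2 = (72 + (1/2)*(2/7)*(45/2))**2 = (72 + 45/14)**2 = (1053/14)**2 = 1108809/196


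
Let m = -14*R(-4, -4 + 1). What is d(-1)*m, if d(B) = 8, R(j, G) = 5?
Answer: -560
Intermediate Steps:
m = -70 (m = -14*5 = -70)
d(-1)*m = 8*(-70) = -560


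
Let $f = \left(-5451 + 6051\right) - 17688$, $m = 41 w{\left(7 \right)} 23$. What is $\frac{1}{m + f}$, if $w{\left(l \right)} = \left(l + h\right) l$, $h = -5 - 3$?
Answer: $- \frac{1}{23689} \approx -4.2214 \cdot 10^{-5}$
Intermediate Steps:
$h = -8$
$w{\left(l \right)} = l \left(-8 + l\right)$ ($w{\left(l \right)} = \left(l - 8\right) l = \left(-8 + l\right) l = l \left(-8 + l\right)$)
$m = -6601$ ($m = 41 \cdot 7 \left(-8 + 7\right) 23 = 41 \cdot 7 \left(-1\right) 23 = 41 \left(-7\right) 23 = \left(-287\right) 23 = -6601$)
$f = -17088$ ($f = 600 - 17688 = -17088$)
$\frac{1}{m + f} = \frac{1}{-6601 - 17088} = \frac{1}{-23689} = - \frac{1}{23689}$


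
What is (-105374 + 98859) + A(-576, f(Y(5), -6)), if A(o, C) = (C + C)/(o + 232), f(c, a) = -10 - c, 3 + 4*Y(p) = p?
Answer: -2241139/344 ≈ -6514.9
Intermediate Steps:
Y(p) = -¾ + p/4
A(o, C) = 2*C/(232 + o) (A(o, C) = (2*C)/(232 + o) = 2*C/(232 + o))
(-105374 + 98859) + A(-576, f(Y(5), -6)) = (-105374 + 98859) + 2*(-10 - (-¾ + (¼)*5))/(232 - 576) = -6515 + 2*(-10 - (-¾ + 5/4))/(-344) = -6515 + 2*(-10 - 1*½)*(-1/344) = -6515 + 2*(-10 - ½)*(-1/344) = -6515 + 2*(-21/2)*(-1/344) = -6515 + 21/344 = -2241139/344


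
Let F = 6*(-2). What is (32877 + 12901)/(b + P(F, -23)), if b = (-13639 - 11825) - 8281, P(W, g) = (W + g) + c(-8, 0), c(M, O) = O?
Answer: -22889/16890 ≈ -1.3552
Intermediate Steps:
F = -12
P(W, g) = W + g (P(W, g) = (W + g) + 0 = W + g)
b = -33745 (b = -25464 - 8281 = -33745)
(32877 + 12901)/(b + P(F, -23)) = (32877 + 12901)/(-33745 + (-12 - 23)) = 45778/(-33745 - 35) = 45778/(-33780) = 45778*(-1/33780) = -22889/16890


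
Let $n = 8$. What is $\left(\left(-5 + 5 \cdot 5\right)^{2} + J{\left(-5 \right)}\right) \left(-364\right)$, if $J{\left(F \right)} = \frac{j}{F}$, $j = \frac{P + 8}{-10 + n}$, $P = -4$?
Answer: $- \frac{728728}{5} \approx -1.4575 \cdot 10^{5}$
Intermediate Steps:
$j = -2$ ($j = \frac{-4 + 8}{-10 + 8} = \frac{4}{-2} = 4 \left(- \frac{1}{2}\right) = -2$)
$J{\left(F \right)} = - \frac{2}{F}$
$\left(\left(-5 + 5 \cdot 5\right)^{2} + J{\left(-5 \right)}\right) \left(-364\right) = \left(\left(-5 + 5 \cdot 5\right)^{2} - \frac{2}{-5}\right) \left(-364\right) = \left(\left(-5 + 25\right)^{2} - - \frac{2}{5}\right) \left(-364\right) = \left(20^{2} + \frac{2}{5}\right) \left(-364\right) = \left(400 + \frac{2}{5}\right) \left(-364\right) = \frac{2002}{5} \left(-364\right) = - \frac{728728}{5}$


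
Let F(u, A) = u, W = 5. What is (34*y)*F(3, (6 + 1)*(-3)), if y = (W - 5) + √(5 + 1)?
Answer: 102*√6 ≈ 249.85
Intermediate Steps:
y = √6 (y = (5 - 5) + √(5 + 1) = 0 + √6 = √6 ≈ 2.4495)
(34*y)*F(3, (6 + 1)*(-3)) = (34*√6)*3 = 102*√6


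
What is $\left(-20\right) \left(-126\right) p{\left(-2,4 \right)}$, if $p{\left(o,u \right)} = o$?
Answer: $-5040$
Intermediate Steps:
$\left(-20\right) \left(-126\right) p{\left(-2,4 \right)} = \left(-20\right) \left(-126\right) \left(-2\right) = 2520 \left(-2\right) = -5040$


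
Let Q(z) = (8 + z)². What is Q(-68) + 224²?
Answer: 53776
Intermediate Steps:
Q(-68) + 224² = (8 - 68)² + 224² = (-60)² + 50176 = 3600 + 50176 = 53776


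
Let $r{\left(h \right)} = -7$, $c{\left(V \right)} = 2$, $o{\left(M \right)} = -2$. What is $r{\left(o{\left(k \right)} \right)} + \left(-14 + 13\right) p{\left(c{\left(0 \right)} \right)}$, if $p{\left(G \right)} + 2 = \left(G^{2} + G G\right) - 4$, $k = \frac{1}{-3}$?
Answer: $-9$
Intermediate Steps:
$k = - \frac{1}{3} \approx -0.33333$
$p{\left(G \right)} = -6 + 2 G^{2}$ ($p{\left(G \right)} = -2 - \left(4 - G^{2} - G G\right) = -2 + \left(\left(G^{2} + G^{2}\right) - 4\right) = -2 + \left(2 G^{2} - 4\right) = -2 + \left(-4 + 2 G^{2}\right) = -6 + 2 G^{2}$)
$r{\left(o{\left(k \right)} \right)} + \left(-14 + 13\right) p{\left(c{\left(0 \right)} \right)} = -7 + \left(-14 + 13\right) \left(-6 + 2 \cdot 2^{2}\right) = -7 - \left(-6 + 2 \cdot 4\right) = -7 - \left(-6 + 8\right) = -7 - 2 = -9$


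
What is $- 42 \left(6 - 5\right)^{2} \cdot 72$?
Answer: $-3024$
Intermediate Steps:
$- 42 \left(6 - 5\right)^{2} \cdot 72 = - 42 \cdot 1^{2} \cdot 72 = \left(-42\right) 1 \cdot 72 = \left(-42\right) 72 = -3024$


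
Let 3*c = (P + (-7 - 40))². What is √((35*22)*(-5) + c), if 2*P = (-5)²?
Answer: I*√13813/2 ≈ 58.764*I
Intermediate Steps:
P = 25/2 (P = (½)*(-5)² = (½)*25 = 25/2 ≈ 12.500)
c = 1587/4 (c = (25/2 + (-7 - 40))²/3 = (25/2 - 47)²/3 = (-69/2)²/3 = (⅓)*(4761/4) = 1587/4 ≈ 396.75)
√((35*22)*(-5) + c) = √((35*22)*(-5) + 1587/4) = √(770*(-5) + 1587/4) = √(-3850 + 1587/4) = √(-13813/4) = I*√13813/2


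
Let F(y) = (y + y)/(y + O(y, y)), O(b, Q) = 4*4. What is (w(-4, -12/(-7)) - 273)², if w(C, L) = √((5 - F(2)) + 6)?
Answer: (819 - √97)²/9 ≈ 72747.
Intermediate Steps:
O(b, Q) = 16
F(y) = 2*y/(16 + y) (F(y) = (y + y)/(y + 16) = (2*y)/(16 + y) = 2*y/(16 + y))
w(C, L) = √97/3 (w(C, L) = √((5 - 2*2/(16 + 2)) + 6) = √((5 - 2*2/18) + 6) = √((5 - 1*2/9) + 6) = √((5 - 2/9) + 6) = √(43/9 + 6) = √(97/9) = √97/3)
(w(-4, -12/(-7)) - 273)² = (√97/3 - 273)² = (-273 + √97/3)²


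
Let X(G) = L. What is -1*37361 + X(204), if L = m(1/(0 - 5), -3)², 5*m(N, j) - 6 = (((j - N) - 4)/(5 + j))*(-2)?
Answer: -23346529/625 ≈ -37354.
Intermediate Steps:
m(N, j) = 6/5 - 2*(-4 + j - N)/(5*(5 + j)) (m(N, j) = 6/5 + ((((j - N) - 4)/(5 + j))*(-2))/5 = 6/5 + (((-4 + j - N)/(5 + j))*(-2))/5 = 6/5 + (-2*(-4 + j - N)/(5 + j))/5 = 6/5 - 2*(-4 + j - N)/(5*(5 + j)))
L = 4096/625 (L = (2*(19 + 1/(0 - 5) + 2*(-3))/(5*(5 - 3)))² = ((⅖)*(19 + 1/(-5) - 6)/2)² = ((⅖)*(½)*(19 - ⅕ - 6))² = ((⅖)*(½)*(64/5))² = (64/25)² = 4096/625 ≈ 6.5536)
X(G) = 4096/625
-1*37361 + X(204) = -1*37361 + 4096/625 = -37361 + 4096/625 = -23346529/625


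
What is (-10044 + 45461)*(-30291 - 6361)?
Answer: -1298103884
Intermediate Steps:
(-10044 + 45461)*(-30291 - 6361) = 35417*(-36652) = -1298103884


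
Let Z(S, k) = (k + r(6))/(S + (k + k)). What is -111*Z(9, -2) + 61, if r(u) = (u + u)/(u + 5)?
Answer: 893/11 ≈ 81.182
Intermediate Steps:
r(u) = 2*u/(5 + u) (r(u) = (2*u)/(5 + u) = 2*u/(5 + u))
Z(S, k) = (12/11 + k)/(S + 2*k) (Z(S, k) = (k + 2*6/(5 + 6))/(S + (k + k)) = (k + 2*6/11)/(S + 2*k) = (k + 2*6*(1/11))/(S + 2*k) = (k + 12/11)/(S + 2*k) = (12/11 + k)/(S + 2*k))
-111*Z(9, -2) + 61 = -111*(12/11 - 2)/(9 + 2*(-2)) + 61 = -111*(-10)/((9 - 4)*11) + 61 = -111*(-10)/(5*11) + 61 = -111*(-2/11) + 61 = 222/11 + 61 = 893/11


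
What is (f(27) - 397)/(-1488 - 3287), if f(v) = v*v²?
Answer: -19286/4775 ≈ -4.0390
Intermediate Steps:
f(v) = v³
(f(27) - 397)/(-1488 - 3287) = (27³ - 397)/(-1488 - 3287) = (19683 - 397)/(-4775) = 19286*(-1/4775) = -19286/4775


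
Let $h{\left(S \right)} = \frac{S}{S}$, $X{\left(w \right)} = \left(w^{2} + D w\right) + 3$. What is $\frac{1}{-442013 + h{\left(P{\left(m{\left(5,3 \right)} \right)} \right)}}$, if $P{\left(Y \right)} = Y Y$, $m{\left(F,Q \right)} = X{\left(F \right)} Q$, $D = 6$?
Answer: $- \frac{1}{442012} \approx -2.2624 \cdot 10^{-6}$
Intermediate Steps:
$X{\left(w \right)} = 3 + w^{2} + 6 w$ ($X{\left(w \right)} = \left(w^{2} + 6 w\right) + 3 = 3 + w^{2} + 6 w$)
$m{\left(F,Q \right)} = Q \left(3 + F^{2} + 6 F\right)$ ($m{\left(F,Q \right)} = \left(3 + F^{2} + 6 F\right) Q = Q \left(3 + F^{2} + 6 F\right)$)
$P{\left(Y \right)} = Y^{2}$
$h{\left(S \right)} = 1$
$\frac{1}{-442013 + h{\left(P{\left(m{\left(5,3 \right)} \right)} \right)}} = \frac{1}{-442013 + 1} = \frac{1}{-442012} = - \frac{1}{442012}$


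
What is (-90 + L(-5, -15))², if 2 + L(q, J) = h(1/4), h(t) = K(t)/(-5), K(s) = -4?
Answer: 207936/25 ≈ 8317.4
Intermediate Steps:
h(t) = ⅘ (h(t) = -4/(-5) = -4*(-⅕) = ⅘)
L(q, J) = -6/5 (L(q, J) = -2 + ⅘ = -6/5)
(-90 + L(-5, -15))² = (-90 - 6/5)² = (-456/5)² = 207936/25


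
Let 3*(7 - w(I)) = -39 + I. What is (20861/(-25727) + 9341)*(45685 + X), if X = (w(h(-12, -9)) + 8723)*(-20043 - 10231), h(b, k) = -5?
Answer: -190811342130263806/77181 ≈ -2.4723e+12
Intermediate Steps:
w(I) = 20 - I/3 (w(I) = 7 - (-39 + I)/3 = 7 + (13 - I/3) = 20 - I/3)
X = -794208116/3 (X = ((20 - ⅓*(-5)) + 8723)*(-20043 - 10231) = ((20 + 5/3) + 8723)*(-30274) = (65/3 + 8723)*(-30274) = (26234/3)*(-30274) = -794208116/3 ≈ -2.6474e+8)
(20861/(-25727) + 9341)*(45685 + X) = (20861/(-25727) + 9341)*(45685 - 794208116/3) = (20861*(-1/25727) + 9341)*(-794071061/3) = (-20861/25727 + 9341)*(-794071061/3) = (240295046/25727)*(-794071061/3) = -190811342130263806/77181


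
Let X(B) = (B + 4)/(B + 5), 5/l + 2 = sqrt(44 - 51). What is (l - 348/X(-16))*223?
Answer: -784737/11 - 1115*I*sqrt(7)/11 ≈ -71340.0 - 268.18*I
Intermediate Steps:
l = 5/(-2 + I*sqrt(7)) (l = 5/(-2 + sqrt(44 - 51)) = 5/(-2 + sqrt(-7)) = 5/(-2 + I*sqrt(7)) ≈ -0.90909 - 1.2026*I)
X(B) = (4 + B)/(5 + B)
(l - 348/X(-16))*223 = ((-10/11 - 5*I*sqrt(7)/11) - 348*(5 - 16)/(4 - 16))*223 = ((-10/11 - 5*I*sqrt(7)/11) - 348/(-12/(-11)))*223 = ((-10/11 - 5*I*sqrt(7)/11) - 348/((-1/11*(-12))))*223 = ((-10/11 - 5*I*sqrt(7)/11) - 348/12/11)*223 = ((-10/11 - 5*I*sqrt(7)/11) - 348*11/12)*223 = ((-10/11 - 5*I*sqrt(7)/11) - 319)*223 = (-3519/11 - 5*I*sqrt(7)/11)*223 = -784737/11 - 1115*I*sqrt(7)/11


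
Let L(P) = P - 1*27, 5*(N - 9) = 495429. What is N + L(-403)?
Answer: 493324/5 ≈ 98665.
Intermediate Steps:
N = 495474/5 (N = 9 + (⅕)*495429 = 9 + 495429/5 = 495474/5 ≈ 99095.)
L(P) = -27 + P (L(P) = P - 27 = -27 + P)
N + L(-403) = 495474/5 + (-27 - 403) = 495474/5 - 430 = 493324/5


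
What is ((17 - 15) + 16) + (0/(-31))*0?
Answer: 18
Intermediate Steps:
((17 - 15) + 16) + (0/(-31))*0 = (2 + 16) + (0*(-1/31))*0 = 18 + 0*0 = 18 + 0 = 18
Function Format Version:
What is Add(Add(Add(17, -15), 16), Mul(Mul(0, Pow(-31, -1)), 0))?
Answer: 18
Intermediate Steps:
Add(Add(Add(17, -15), 16), Mul(Mul(0, Pow(-31, -1)), 0)) = Add(Add(2, 16), Mul(Mul(0, Rational(-1, 31)), 0)) = Add(18, Mul(0, 0)) = Add(18, 0) = 18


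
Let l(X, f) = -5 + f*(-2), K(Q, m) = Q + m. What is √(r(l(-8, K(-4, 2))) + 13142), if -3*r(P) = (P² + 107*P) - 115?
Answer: √118941/3 ≈ 114.96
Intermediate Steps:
l(X, f) = -5 - 2*f
r(P) = 115/3 - 107*P/3 - P²/3 (r(P) = -((P² + 107*P) - 115)/3 = -(-115 + P² + 107*P)/3 = 115/3 - 107*P/3 - P²/3)
√(r(l(-8, K(-4, 2))) + 13142) = √((115/3 - 107*(-5 - 2*(-4 + 2))/3 - (-5 - 2*(-4 + 2))²/3) + 13142) = √((115/3 - 107*(-5 - 2*(-2))/3 - (-5 - 2*(-2))²/3) + 13142) = √((115/3 - 107*(-5 + 4)/3 - (-5 + 4)²/3) + 13142) = √((115/3 - 107/3*(-1) - ⅓*(-1)²) + 13142) = √((115/3 + 107/3 - ⅓*1) + 13142) = √((115/3 + 107/3 - ⅓) + 13142) = √(221/3 + 13142) = √(39647/3) = √118941/3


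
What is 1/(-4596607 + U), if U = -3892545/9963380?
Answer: -1992676/9159549228841 ≈ -2.1755e-7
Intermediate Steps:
U = -778509/1992676 (U = -3892545*1/9963380 = -778509/1992676 ≈ -0.39069)
1/(-4596607 + U) = 1/(-4596607 - 778509/1992676) = 1/(-9159549228841/1992676) = -1992676/9159549228841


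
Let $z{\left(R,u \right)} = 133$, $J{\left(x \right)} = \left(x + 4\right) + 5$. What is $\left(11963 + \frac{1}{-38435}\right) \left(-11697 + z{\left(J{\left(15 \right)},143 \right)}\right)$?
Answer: $- \frac{5317102961856}{38435} \approx -1.3834 \cdot 10^{8}$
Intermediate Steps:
$J{\left(x \right)} = 9 + x$ ($J{\left(x \right)} = \left(4 + x\right) + 5 = 9 + x$)
$\left(11963 + \frac{1}{-38435}\right) \left(-11697 + z{\left(J{\left(15 \right)},143 \right)}\right) = \left(11963 + \frac{1}{-38435}\right) \left(-11697 + 133\right) = \left(11963 - \frac{1}{38435}\right) \left(-11564\right) = \frac{459797904}{38435} \left(-11564\right) = - \frac{5317102961856}{38435}$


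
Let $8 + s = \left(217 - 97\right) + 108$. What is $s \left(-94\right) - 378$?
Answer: $-21058$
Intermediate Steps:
$s = 220$ ($s = -8 + \left(\left(217 - 97\right) + 108\right) = -8 + \left(120 + 108\right) = -8 + 228 = 220$)
$s \left(-94\right) - 378 = 220 \left(-94\right) - 378 = -20680 - 378 = -21058$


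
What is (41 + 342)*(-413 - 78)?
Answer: -188053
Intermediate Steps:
(41 + 342)*(-413 - 78) = 383*(-491) = -188053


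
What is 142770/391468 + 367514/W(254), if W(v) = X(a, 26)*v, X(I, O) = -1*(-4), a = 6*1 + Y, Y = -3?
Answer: 18001878109/49716436 ≈ 362.09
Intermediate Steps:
a = 3 (a = 6*1 - 3 = 6 - 3 = 3)
X(I, O) = 4
W(v) = 4*v
142770/391468 + 367514/W(254) = 142770/391468 + 367514/((4*254)) = 142770*(1/391468) + 367514/1016 = 71385/195734 + 367514*(1/1016) = 71385/195734 + 183757/508 = 18001878109/49716436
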